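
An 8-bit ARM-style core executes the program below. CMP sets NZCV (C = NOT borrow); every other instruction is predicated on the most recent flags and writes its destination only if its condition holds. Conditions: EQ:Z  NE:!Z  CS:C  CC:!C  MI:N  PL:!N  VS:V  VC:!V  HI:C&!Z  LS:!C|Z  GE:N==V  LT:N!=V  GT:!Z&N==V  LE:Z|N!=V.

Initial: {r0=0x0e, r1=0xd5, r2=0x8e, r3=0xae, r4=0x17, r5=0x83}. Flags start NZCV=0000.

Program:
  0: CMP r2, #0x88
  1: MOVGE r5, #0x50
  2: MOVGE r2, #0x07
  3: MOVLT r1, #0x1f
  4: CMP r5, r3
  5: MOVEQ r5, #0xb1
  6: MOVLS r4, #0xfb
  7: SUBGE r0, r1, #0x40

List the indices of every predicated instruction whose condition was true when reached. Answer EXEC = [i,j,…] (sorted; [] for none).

EXEC = [1,2,6,7]

[0] flags=0010 → (cmp)
[1] flags=0010 GE?T → r5=0x50
[2] flags=0010 GE?T → r2=0x07
[3] flags=0010 LT?F → skip
[4] flags=1001 → (cmp)
[5] flags=1001 EQ?F → skip
[6] flags=1001 LS?T → r4=0xfb
[7] flags=1001 GE?T → r0=0x95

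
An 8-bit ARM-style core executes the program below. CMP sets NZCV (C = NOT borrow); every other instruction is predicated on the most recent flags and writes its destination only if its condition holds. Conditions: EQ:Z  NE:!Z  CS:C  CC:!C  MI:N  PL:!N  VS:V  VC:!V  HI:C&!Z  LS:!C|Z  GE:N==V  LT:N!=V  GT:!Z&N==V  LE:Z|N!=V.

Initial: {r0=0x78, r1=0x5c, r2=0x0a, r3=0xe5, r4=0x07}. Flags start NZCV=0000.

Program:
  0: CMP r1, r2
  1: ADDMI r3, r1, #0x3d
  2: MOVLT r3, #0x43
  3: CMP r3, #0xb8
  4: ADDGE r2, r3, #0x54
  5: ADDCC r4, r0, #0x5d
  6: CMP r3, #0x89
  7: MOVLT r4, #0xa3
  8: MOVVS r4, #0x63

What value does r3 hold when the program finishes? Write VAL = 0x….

[0] flags=0010 → (cmp)
[1] flags=0010 MI?F → skip
[2] flags=0010 LT?F → skip
[3] flags=0010 → (cmp)
[4] flags=0010 GE?T → r2=0x39
[5] flags=0010 CC?F → skip
[6] flags=0010 → (cmp)
[7] flags=0010 LT?F → skip
[8] flags=0010 VS?F → skip

VAL = 0xe5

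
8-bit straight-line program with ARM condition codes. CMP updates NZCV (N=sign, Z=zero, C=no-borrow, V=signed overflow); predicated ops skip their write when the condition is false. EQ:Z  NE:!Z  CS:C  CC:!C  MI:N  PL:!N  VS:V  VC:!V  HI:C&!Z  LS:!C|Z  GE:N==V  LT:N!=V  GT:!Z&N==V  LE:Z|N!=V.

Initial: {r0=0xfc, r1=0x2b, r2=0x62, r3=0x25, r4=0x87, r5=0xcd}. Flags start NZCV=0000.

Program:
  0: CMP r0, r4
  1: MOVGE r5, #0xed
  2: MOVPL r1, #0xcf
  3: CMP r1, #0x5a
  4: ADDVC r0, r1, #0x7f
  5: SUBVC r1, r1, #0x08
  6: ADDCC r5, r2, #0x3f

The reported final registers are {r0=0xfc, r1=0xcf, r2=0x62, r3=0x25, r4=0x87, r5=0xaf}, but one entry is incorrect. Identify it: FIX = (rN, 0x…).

0: ✓ CMP  NZCV=0010
1: ✓ MOVGE  r5←0xed
2: ✓ MOVPL  r1←0xcf
3: ✓ CMP  NZCV=0011
4: · ADDVC
5: · SUBVC
6: · ADDCC

FIX = (r5, 0xed)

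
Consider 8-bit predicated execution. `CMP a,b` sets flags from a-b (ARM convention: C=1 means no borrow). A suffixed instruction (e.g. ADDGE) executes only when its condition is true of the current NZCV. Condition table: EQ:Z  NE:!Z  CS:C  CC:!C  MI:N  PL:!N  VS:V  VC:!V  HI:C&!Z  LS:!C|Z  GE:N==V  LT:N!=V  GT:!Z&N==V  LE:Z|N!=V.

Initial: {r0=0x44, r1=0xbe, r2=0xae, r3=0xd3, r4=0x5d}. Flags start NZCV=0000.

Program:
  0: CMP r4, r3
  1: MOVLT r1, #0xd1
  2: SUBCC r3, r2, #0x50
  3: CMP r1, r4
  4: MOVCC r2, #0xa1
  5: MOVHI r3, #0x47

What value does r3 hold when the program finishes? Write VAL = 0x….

[0] flags=1001 → (cmp)
[1] flags=1001 LT?F → skip
[2] flags=1001 CC?T → r3=0x5e
[3] flags=0011 → (cmp)
[4] flags=0011 CC?F → skip
[5] flags=0011 HI?T → r3=0x47

VAL = 0x47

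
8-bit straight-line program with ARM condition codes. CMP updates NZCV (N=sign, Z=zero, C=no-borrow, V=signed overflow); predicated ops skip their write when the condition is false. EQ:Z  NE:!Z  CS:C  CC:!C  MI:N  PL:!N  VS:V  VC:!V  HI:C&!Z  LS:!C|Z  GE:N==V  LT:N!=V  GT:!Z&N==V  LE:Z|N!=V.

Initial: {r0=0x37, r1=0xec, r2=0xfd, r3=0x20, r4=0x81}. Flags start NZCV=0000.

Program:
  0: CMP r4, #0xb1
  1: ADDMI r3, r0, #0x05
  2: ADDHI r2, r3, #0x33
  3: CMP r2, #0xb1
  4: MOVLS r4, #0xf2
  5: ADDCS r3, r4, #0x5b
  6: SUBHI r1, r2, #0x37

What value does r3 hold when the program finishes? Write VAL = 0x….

VAL = 0xdc

[0] flags=1000 → (cmp)
[1] flags=1000 MI?T → r3=0x3c
[2] flags=1000 HI?F → skip
[3] flags=0010 → (cmp)
[4] flags=0010 LS?F → skip
[5] flags=0010 CS?T → r3=0xdc
[6] flags=0010 HI?T → r1=0xc6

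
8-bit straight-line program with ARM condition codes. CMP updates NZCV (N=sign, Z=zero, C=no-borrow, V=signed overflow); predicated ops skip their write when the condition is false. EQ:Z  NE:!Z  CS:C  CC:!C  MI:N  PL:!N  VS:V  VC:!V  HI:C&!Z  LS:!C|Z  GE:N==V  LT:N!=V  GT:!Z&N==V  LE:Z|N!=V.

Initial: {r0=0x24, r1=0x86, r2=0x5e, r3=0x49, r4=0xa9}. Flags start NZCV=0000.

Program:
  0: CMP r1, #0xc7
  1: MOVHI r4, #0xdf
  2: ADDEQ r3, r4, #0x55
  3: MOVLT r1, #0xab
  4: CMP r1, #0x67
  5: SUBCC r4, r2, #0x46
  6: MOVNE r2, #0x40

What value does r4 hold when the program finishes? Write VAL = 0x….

VAL = 0xa9

0: ✓ CMP  NZCV=1000
1: · MOVHI
2: · ADDEQ
3: ✓ MOVLT  r1←0xab
4: ✓ CMP  NZCV=0011
5: · SUBCC
6: ✓ MOVNE  r2←0x40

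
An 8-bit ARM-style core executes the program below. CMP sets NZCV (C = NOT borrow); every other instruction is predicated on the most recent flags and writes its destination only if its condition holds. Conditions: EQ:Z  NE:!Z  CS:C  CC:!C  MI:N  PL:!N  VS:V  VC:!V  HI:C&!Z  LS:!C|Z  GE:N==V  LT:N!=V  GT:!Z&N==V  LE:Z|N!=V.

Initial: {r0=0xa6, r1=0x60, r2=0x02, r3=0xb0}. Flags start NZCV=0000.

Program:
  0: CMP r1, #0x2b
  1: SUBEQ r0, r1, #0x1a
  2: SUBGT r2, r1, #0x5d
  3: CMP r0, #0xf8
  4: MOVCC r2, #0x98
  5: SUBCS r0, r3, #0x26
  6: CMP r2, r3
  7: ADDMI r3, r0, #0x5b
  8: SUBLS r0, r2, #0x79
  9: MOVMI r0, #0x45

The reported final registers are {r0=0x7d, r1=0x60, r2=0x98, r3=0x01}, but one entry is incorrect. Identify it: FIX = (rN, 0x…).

0: ✓ CMP  NZCV=0010
1: · SUBEQ
2: ✓ SUBGT  r2←0x03
3: ✓ CMP  NZCV=1000
4: ✓ MOVCC  r2←0x98
5: · SUBCS
6: ✓ CMP  NZCV=1000
7: ✓ ADDMI  r3←0x01
8: ✓ SUBLS  r0←0x1f
9: ✓ MOVMI  r0←0x45

FIX = (r0, 0x45)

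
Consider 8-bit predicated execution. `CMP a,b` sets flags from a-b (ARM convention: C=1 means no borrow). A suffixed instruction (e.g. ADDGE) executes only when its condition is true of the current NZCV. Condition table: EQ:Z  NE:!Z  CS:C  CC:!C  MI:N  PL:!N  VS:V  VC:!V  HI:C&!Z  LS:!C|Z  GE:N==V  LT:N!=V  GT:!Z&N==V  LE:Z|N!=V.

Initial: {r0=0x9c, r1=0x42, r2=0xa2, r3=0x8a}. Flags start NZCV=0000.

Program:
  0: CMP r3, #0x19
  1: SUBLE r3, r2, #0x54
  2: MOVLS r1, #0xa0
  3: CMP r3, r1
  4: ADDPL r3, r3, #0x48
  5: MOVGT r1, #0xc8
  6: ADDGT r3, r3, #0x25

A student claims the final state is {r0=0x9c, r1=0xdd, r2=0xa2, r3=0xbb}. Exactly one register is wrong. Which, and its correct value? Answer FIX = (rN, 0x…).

FIX = (r1, 0xc8)

[0] flags=0011 → (cmp)
[1] flags=0011 LE?T → r3=0x4e
[2] flags=0011 LS?F → skip
[3] flags=0010 → (cmp)
[4] flags=0010 PL?T → r3=0x96
[5] flags=0010 GT?T → r1=0xc8
[6] flags=0010 GT?T → r3=0xbb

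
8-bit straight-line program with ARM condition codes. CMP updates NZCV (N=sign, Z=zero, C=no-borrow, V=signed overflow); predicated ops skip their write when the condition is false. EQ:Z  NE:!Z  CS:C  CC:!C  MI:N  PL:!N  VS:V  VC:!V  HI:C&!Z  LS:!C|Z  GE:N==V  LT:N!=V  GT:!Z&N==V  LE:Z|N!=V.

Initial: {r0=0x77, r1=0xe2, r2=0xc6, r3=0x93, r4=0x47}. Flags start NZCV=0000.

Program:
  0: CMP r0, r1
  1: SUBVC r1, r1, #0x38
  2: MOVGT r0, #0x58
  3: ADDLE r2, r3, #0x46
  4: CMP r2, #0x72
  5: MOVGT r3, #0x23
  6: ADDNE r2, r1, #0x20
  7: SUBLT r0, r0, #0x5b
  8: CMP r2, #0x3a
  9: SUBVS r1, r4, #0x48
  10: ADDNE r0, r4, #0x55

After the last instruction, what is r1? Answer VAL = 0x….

VAL = 0xe2

[0] flags=1001 → (cmp)
[1] flags=1001 VC?F → skip
[2] flags=1001 GT?T → r0=0x58
[3] flags=1001 LE?F → skip
[4] flags=0011 → (cmp)
[5] flags=0011 GT?F → skip
[6] flags=0011 NE?T → r2=0x02
[7] flags=0011 LT?T → r0=0xfd
[8] flags=1000 → (cmp)
[9] flags=1000 VS?F → skip
[10] flags=1000 NE?T → r0=0x9c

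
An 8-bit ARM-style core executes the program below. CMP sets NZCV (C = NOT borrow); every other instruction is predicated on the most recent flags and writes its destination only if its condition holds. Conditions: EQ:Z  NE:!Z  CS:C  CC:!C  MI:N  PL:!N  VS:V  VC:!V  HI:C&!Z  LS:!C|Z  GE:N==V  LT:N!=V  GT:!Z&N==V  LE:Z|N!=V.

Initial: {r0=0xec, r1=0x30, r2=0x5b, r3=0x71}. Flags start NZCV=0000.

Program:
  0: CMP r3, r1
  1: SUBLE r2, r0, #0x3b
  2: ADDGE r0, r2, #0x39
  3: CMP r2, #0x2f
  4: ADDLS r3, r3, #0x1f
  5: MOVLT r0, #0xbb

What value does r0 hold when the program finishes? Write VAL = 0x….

VAL = 0x94

0: ✓ CMP  NZCV=0010
1: · SUBLE
2: ✓ ADDGE  r0←0x94
3: ✓ CMP  NZCV=0010
4: · ADDLS
5: · MOVLT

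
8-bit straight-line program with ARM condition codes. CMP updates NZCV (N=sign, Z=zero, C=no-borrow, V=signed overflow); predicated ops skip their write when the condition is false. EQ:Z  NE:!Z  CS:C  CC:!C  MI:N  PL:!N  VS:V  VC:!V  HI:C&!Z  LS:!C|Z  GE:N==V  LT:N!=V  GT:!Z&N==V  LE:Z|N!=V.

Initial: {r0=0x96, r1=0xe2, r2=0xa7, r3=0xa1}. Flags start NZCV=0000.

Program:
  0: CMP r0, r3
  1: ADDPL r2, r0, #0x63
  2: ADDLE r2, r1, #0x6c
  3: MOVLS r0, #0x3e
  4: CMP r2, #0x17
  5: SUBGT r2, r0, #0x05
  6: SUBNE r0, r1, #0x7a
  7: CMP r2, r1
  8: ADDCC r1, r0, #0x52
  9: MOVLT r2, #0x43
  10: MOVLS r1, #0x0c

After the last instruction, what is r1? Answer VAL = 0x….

VAL = 0x0c

[0] flags=1000 → (cmp)
[1] flags=1000 PL?F → skip
[2] flags=1000 LE?T → r2=0x4e
[3] flags=1000 LS?T → r0=0x3e
[4] flags=0010 → (cmp)
[5] flags=0010 GT?T → r2=0x39
[6] flags=0010 NE?T → r0=0x68
[7] flags=0000 → (cmp)
[8] flags=0000 CC?T → r1=0xba
[9] flags=0000 LT?F → skip
[10] flags=0000 LS?T → r1=0x0c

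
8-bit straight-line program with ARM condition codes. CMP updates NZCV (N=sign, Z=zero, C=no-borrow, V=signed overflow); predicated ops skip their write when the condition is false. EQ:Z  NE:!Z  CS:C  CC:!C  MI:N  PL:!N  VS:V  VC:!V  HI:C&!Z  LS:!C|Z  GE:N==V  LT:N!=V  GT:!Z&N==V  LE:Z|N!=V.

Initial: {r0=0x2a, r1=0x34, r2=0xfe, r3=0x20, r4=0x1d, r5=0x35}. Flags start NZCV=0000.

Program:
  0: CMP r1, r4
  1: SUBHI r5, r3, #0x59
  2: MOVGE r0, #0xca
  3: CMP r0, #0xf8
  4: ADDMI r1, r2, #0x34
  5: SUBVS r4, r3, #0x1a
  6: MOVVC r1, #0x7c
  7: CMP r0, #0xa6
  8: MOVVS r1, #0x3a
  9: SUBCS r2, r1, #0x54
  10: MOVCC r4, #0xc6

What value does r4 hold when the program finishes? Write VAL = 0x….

VAL = 0x1d

[0] flags=0010 → (cmp)
[1] flags=0010 HI?T → r5=0xc7
[2] flags=0010 GE?T → r0=0xca
[3] flags=1000 → (cmp)
[4] flags=1000 MI?T → r1=0x32
[5] flags=1000 VS?F → skip
[6] flags=1000 VC?T → r1=0x7c
[7] flags=0010 → (cmp)
[8] flags=0010 VS?F → skip
[9] flags=0010 CS?T → r2=0x28
[10] flags=0010 CC?F → skip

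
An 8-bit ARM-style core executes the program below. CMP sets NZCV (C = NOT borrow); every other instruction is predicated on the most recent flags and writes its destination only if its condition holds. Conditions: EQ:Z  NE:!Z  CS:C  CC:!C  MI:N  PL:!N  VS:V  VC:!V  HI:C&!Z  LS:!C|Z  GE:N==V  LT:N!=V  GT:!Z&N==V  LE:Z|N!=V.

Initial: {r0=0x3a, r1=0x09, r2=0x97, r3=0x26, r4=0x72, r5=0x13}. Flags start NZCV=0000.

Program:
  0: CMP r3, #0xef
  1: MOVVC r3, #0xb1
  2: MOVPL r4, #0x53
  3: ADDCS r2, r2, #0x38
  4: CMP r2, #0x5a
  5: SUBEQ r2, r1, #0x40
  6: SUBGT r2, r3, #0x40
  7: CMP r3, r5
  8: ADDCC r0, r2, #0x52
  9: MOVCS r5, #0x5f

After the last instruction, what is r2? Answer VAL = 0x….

VAL = 0x97

0: ✓ CMP  NZCV=0000
1: ✓ MOVVC  r3←0xb1
2: ✓ MOVPL  r4←0x53
3: · ADDCS
4: ✓ CMP  NZCV=0011
5: · SUBEQ
6: · SUBGT
7: ✓ CMP  NZCV=1010
8: · ADDCC
9: ✓ MOVCS  r5←0x5f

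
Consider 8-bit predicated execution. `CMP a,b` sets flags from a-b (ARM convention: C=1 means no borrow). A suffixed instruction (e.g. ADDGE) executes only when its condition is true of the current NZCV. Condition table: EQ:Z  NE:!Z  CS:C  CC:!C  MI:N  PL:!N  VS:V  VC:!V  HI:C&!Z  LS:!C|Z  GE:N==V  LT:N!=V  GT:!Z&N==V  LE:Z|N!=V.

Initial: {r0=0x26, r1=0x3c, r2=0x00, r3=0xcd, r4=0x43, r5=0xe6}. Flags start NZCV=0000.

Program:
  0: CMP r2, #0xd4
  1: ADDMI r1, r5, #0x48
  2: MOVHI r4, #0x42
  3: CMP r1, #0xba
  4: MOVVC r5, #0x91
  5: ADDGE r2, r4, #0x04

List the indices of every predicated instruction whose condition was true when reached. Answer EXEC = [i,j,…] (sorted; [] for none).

0: ✓ CMP  NZCV=0000
1: · ADDMI
2: · MOVHI
3: ✓ CMP  NZCV=1001
4: · MOVVC
5: ✓ ADDGE  r2←0x47

EXEC = [5]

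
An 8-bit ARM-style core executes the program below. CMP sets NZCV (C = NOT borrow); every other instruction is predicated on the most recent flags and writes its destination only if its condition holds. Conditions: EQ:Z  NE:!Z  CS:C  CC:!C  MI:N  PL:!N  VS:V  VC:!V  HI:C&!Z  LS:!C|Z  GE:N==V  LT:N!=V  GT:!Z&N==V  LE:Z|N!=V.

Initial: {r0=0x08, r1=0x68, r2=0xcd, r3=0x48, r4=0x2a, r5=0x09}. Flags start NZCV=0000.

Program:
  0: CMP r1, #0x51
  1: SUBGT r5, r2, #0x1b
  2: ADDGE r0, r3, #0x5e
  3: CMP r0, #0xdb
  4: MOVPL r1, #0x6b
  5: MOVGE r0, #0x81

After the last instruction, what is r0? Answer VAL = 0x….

[0] flags=0010 → (cmp)
[1] flags=0010 GT?T → r5=0xb2
[2] flags=0010 GE?T → r0=0xa6
[3] flags=1000 → (cmp)
[4] flags=1000 PL?F → skip
[5] flags=1000 GE?F → skip

VAL = 0xa6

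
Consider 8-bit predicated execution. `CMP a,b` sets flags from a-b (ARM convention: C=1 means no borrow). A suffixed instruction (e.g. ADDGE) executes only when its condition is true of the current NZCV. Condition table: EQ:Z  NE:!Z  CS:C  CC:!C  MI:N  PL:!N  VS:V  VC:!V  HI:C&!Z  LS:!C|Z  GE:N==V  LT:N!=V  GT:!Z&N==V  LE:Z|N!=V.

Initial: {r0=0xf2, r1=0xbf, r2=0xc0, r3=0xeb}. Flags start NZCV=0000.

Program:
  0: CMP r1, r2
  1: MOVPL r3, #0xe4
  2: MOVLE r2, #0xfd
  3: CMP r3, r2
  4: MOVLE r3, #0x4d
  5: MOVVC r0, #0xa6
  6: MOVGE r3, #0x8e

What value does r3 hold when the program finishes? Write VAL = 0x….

VAL = 0x4d

[0] flags=1000 → (cmp)
[1] flags=1000 PL?F → skip
[2] flags=1000 LE?T → r2=0xfd
[3] flags=1000 → (cmp)
[4] flags=1000 LE?T → r3=0x4d
[5] flags=1000 VC?T → r0=0xa6
[6] flags=1000 GE?F → skip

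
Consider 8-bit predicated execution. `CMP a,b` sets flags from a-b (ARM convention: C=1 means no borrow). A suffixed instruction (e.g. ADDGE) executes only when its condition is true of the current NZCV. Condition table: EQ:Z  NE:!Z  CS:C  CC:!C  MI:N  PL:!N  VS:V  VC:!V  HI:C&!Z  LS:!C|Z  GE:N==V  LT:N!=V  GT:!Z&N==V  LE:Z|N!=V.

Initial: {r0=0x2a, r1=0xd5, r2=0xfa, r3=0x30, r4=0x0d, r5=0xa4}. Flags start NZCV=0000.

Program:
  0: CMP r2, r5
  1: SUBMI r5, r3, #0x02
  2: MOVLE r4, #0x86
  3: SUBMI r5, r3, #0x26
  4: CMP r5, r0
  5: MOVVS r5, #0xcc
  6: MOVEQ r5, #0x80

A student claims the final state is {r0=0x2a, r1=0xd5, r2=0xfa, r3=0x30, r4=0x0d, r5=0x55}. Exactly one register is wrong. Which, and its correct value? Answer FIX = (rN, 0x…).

FIX = (r5, 0xcc)

[0] flags=0010 → (cmp)
[1] flags=0010 MI?F → skip
[2] flags=0010 LE?F → skip
[3] flags=0010 MI?F → skip
[4] flags=0011 → (cmp)
[5] flags=0011 VS?T → r5=0xcc
[6] flags=0011 EQ?F → skip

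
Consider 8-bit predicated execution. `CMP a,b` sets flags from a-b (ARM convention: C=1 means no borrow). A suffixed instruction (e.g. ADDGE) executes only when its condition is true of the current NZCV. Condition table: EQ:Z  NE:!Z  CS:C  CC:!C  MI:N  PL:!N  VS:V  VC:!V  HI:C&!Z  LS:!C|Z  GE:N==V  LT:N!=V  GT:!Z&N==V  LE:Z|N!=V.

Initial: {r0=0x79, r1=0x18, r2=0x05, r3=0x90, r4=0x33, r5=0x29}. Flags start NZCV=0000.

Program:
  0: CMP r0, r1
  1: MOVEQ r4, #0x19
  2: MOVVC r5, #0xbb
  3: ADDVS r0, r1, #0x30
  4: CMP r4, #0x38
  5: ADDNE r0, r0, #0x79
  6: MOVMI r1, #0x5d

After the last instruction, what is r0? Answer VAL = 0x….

VAL = 0xf2

0: ✓ CMP  NZCV=0010
1: · MOVEQ
2: ✓ MOVVC  r5←0xbb
3: · ADDVS
4: ✓ CMP  NZCV=1000
5: ✓ ADDNE  r0←0xf2
6: ✓ MOVMI  r1←0x5d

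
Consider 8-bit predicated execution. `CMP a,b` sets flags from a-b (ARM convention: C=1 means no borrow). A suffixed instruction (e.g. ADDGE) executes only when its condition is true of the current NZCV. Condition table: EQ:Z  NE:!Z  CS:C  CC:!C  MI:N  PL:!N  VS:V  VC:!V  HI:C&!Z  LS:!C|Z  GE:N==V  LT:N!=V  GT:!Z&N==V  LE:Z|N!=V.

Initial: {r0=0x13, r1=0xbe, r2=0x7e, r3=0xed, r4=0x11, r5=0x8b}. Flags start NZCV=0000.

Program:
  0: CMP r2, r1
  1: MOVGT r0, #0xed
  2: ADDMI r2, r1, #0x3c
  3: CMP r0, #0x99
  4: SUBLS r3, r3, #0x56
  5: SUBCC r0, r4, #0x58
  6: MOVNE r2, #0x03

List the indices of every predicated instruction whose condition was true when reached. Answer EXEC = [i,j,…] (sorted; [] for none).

EXEC = [1,2,6]

0: ✓ CMP  NZCV=1001
1: ✓ MOVGT  r0←0xed
2: ✓ ADDMI  r2←0xfa
3: ✓ CMP  NZCV=0010
4: · SUBLS
5: · SUBCC
6: ✓ MOVNE  r2←0x03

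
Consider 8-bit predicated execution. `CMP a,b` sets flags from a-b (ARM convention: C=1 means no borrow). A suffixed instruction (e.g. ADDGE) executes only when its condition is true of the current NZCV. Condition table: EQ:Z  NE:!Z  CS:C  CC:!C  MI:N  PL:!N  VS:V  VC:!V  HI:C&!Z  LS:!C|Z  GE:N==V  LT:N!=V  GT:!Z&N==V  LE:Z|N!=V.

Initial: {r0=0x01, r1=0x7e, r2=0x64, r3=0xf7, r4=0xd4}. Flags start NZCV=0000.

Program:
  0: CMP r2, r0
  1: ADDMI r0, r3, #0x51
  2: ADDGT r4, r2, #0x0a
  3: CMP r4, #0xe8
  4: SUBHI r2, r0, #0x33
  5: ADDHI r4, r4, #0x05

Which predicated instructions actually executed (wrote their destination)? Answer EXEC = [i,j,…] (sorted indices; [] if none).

0: ✓ CMP  NZCV=0010
1: · ADDMI
2: ✓ ADDGT  r4←0x6e
3: ✓ CMP  NZCV=1001
4: · SUBHI
5: · ADDHI

EXEC = [2]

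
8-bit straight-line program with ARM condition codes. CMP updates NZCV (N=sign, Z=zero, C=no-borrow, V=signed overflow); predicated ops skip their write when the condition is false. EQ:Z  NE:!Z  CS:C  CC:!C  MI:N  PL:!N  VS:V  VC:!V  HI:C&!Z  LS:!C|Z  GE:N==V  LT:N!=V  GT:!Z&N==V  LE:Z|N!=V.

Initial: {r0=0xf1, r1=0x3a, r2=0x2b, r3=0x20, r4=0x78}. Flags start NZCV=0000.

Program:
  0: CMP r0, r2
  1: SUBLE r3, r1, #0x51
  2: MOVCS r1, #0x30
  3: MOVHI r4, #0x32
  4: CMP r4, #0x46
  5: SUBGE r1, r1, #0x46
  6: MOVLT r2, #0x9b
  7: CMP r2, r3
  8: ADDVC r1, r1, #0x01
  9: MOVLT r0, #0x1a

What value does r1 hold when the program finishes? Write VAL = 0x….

VAL = 0x31

[0] flags=1010 → (cmp)
[1] flags=1010 LE?T → r3=0xe9
[2] flags=1010 CS?T → r1=0x30
[3] flags=1010 HI?T → r4=0x32
[4] flags=1000 → (cmp)
[5] flags=1000 GE?F → skip
[6] flags=1000 LT?T → r2=0x9b
[7] flags=1000 → (cmp)
[8] flags=1000 VC?T → r1=0x31
[9] flags=1000 LT?T → r0=0x1a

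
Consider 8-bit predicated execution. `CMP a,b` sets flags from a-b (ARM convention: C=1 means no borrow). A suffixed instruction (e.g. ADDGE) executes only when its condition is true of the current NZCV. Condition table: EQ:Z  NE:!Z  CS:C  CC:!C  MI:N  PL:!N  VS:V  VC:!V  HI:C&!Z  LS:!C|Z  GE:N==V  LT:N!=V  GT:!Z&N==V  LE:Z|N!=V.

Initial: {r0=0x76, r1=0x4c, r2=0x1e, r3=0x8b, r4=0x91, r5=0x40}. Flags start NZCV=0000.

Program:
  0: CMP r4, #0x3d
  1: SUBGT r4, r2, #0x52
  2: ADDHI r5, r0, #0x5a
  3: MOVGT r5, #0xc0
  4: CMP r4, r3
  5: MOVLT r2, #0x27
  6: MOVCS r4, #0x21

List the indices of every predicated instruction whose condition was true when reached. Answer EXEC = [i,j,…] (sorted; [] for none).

0: ✓ CMP  NZCV=0011
1: · SUBGT
2: ✓ ADDHI  r5←0xd0
3: · MOVGT
4: ✓ CMP  NZCV=0010
5: · MOVLT
6: ✓ MOVCS  r4←0x21

EXEC = [2,6]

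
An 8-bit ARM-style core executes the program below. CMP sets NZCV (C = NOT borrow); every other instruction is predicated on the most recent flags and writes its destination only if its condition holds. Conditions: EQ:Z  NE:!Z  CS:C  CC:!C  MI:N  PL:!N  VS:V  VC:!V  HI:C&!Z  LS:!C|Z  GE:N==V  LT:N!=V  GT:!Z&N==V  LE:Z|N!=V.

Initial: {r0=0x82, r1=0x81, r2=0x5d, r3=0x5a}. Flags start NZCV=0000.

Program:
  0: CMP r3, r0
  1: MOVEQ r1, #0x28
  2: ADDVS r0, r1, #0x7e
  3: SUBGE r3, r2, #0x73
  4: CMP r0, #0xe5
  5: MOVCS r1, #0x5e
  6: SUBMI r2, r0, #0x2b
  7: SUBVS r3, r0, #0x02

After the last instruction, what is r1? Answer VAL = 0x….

0: ✓ CMP  NZCV=1001
1: · MOVEQ
2: ✓ ADDVS  r0←0xff
3: ✓ SUBGE  r3←0xea
4: ✓ CMP  NZCV=0010
5: ✓ MOVCS  r1←0x5e
6: · SUBMI
7: · SUBVS

VAL = 0x5e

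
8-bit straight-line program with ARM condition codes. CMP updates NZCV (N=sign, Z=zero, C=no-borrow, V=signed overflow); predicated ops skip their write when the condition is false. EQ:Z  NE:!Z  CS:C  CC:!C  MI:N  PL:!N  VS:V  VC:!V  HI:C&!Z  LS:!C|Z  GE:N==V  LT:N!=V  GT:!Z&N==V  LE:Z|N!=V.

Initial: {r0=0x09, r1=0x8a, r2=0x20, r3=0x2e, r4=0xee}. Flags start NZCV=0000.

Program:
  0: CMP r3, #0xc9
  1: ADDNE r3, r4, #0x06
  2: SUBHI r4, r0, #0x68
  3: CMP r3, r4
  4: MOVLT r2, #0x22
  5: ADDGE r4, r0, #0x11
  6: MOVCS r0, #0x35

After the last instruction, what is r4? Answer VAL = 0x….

[0] flags=0000 → (cmp)
[1] flags=0000 NE?T → r3=0xf4
[2] flags=0000 HI?F → skip
[3] flags=0010 → (cmp)
[4] flags=0010 LT?F → skip
[5] flags=0010 GE?T → r4=0x1a
[6] flags=0010 CS?T → r0=0x35

VAL = 0x1a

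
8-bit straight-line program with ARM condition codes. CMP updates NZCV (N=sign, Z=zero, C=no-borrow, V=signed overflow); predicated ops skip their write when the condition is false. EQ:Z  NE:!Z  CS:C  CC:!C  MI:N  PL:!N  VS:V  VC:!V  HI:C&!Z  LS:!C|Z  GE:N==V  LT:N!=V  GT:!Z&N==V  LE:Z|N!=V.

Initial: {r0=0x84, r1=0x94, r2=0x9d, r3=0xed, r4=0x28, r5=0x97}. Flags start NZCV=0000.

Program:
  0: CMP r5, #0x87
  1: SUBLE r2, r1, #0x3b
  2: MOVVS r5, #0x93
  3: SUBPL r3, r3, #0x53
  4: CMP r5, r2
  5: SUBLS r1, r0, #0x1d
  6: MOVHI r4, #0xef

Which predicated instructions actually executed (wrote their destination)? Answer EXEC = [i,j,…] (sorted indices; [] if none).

[0] flags=0010 → (cmp)
[1] flags=0010 LE?F → skip
[2] flags=0010 VS?F → skip
[3] flags=0010 PL?T → r3=0x9a
[4] flags=1000 → (cmp)
[5] flags=1000 LS?T → r1=0x67
[6] flags=1000 HI?F → skip

EXEC = [3,5]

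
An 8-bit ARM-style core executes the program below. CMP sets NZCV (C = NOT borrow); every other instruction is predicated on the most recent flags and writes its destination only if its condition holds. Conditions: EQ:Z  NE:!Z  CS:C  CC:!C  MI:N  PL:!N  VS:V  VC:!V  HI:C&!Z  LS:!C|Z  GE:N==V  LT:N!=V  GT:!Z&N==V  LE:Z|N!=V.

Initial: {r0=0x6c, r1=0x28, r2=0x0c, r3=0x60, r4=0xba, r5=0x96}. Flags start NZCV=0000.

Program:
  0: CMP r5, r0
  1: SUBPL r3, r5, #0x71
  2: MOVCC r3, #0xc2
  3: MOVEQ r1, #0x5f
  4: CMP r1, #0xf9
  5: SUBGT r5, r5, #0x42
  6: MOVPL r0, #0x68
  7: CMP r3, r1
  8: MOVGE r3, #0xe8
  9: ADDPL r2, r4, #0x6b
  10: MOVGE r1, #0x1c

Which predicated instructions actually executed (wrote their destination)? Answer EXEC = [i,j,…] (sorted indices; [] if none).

EXEC = [1,5,6]

[0] flags=0011 → (cmp)
[1] flags=0011 PL?T → r3=0x25
[2] flags=0011 CC?F → skip
[3] flags=0011 EQ?F → skip
[4] flags=0000 → (cmp)
[5] flags=0000 GT?T → r5=0x54
[6] flags=0000 PL?T → r0=0x68
[7] flags=1000 → (cmp)
[8] flags=1000 GE?F → skip
[9] flags=1000 PL?F → skip
[10] flags=1000 GE?F → skip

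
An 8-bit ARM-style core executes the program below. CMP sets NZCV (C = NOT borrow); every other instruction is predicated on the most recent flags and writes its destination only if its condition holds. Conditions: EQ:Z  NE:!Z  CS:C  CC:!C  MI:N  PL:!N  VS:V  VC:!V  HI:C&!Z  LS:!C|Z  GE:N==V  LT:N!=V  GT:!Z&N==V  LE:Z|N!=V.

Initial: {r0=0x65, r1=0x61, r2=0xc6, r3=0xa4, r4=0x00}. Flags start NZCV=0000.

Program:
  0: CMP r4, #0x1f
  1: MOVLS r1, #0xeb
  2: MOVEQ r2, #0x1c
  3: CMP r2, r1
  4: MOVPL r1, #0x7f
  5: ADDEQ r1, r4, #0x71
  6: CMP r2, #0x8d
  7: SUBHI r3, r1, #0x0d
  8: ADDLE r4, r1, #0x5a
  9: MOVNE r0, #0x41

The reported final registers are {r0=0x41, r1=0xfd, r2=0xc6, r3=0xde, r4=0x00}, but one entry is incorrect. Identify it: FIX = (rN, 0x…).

[0] flags=1000 → (cmp)
[1] flags=1000 LS?T → r1=0xeb
[2] flags=1000 EQ?F → skip
[3] flags=1000 → (cmp)
[4] flags=1000 PL?F → skip
[5] flags=1000 EQ?F → skip
[6] flags=0010 → (cmp)
[7] flags=0010 HI?T → r3=0xde
[8] flags=0010 LE?F → skip
[9] flags=0010 NE?T → r0=0x41

FIX = (r1, 0xeb)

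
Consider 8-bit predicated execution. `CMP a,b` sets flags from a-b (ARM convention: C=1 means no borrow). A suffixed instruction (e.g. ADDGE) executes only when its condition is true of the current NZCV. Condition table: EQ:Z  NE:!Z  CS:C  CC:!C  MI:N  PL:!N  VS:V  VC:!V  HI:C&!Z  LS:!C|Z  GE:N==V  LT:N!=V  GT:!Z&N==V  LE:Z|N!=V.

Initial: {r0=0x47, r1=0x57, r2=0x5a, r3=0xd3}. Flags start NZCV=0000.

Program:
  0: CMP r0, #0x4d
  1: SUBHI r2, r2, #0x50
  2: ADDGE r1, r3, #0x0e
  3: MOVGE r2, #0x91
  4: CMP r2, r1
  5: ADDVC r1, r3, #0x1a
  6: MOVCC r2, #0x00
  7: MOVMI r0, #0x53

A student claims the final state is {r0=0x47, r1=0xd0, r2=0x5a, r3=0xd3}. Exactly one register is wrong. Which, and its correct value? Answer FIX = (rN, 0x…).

0: ✓ CMP  NZCV=1000
1: · SUBHI
2: · ADDGE
3: · MOVGE
4: ✓ CMP  NZCV=0010
5: ✓ ADDVC  r1←0xed
6: · MOVCC
7: · MOVMI

FIX = (r1, 0xed)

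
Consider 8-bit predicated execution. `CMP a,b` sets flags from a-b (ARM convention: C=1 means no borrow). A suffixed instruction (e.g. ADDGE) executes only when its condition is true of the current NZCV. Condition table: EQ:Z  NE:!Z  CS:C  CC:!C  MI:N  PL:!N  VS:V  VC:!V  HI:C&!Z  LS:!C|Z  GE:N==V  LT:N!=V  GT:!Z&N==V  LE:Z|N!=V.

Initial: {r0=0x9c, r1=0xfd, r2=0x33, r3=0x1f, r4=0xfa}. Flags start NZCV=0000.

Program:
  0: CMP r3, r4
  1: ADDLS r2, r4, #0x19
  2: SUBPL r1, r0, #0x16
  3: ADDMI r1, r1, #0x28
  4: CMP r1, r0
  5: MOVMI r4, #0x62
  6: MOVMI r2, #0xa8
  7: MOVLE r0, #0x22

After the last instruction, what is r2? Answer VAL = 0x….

[0] flags=0000 → (cmp)
[1] flags=0000 LS?T → r2=0x13
[2] flags=0000 PL?T → r1=0x86
[3] flags=0000 MI?F → skip
[4] flags=1000 → (cmp)
[5] flags=1000 MI?T → r4=0x62
[6] flags=1000 MI?T → r2=0xa8
[7] flags=1000 LE?T → r0=0x22

VAL = 0xa8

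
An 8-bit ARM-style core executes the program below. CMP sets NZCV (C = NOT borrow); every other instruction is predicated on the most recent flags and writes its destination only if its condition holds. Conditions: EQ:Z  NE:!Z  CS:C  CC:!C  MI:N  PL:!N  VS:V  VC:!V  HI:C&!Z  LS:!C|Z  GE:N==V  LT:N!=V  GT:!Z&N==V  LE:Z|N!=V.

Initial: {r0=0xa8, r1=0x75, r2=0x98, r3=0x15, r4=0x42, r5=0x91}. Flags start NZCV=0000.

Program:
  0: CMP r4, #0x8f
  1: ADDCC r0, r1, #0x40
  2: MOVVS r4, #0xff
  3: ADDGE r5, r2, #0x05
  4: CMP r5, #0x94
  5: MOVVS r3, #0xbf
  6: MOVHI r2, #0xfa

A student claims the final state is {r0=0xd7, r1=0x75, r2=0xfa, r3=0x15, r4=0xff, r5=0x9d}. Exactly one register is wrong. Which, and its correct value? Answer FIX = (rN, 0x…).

FIX = (r0, 0xb5)

0: ✓ CMP  NZCV=1001
1: ✓ ADDCC  r0←0xb5
2: ✓ MOVVS  r4←0xff
3: ✓ ADDGE  r5←0x9d
4: ✓ CMP  NZCV=0010
5: · MOVVS
6: ✓ MOVHI  r2←0xfa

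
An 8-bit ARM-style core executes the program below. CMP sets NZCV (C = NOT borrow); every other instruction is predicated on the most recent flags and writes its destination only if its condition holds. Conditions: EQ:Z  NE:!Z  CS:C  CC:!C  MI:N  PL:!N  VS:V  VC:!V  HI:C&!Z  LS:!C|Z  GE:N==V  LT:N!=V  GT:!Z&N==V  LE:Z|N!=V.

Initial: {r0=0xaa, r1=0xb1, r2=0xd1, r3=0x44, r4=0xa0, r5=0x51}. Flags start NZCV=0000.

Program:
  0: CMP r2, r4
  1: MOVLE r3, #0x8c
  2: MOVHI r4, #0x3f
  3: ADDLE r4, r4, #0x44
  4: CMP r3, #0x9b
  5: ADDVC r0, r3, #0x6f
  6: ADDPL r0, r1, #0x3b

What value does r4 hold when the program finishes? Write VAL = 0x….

VAL = 0x3f

[0] flags=0010 → (cmp)
[1] flags=0010 LE?F → skip
[2] flags=0010 HI?T → r4=0x3f
[3] flags=0010 LE?F → skip
[4] flags=1001 → (cmp)
[5] flags=1001 VC?F → skip
[6] flags=1001 PL?F → skip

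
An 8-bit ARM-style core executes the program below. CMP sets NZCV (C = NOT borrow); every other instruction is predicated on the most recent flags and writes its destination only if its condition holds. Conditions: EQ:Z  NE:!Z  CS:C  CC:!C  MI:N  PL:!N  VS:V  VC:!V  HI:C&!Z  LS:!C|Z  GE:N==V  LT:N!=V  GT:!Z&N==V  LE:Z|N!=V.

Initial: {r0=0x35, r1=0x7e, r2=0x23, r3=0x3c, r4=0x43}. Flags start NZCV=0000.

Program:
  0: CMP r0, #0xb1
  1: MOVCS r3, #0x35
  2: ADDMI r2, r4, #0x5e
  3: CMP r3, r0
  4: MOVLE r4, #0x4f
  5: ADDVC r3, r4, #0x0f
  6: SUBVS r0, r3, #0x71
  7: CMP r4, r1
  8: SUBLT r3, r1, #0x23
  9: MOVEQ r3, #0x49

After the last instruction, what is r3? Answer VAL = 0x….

0: ✓ CMP  NZCV=1001
1: · MOVCS
2: ✓ ADDMI  r2←0xa1
3: ✓ CMP  NZCV=0010
4: · MOVLE
5: ✓ ADDVC  r3←0x52
6: · SUBVS
7: ✓ CMP  NZCV=1000
8: ✓ SUBLT  r3←0x5b
9: · MOVEQ

VAL = 0x5b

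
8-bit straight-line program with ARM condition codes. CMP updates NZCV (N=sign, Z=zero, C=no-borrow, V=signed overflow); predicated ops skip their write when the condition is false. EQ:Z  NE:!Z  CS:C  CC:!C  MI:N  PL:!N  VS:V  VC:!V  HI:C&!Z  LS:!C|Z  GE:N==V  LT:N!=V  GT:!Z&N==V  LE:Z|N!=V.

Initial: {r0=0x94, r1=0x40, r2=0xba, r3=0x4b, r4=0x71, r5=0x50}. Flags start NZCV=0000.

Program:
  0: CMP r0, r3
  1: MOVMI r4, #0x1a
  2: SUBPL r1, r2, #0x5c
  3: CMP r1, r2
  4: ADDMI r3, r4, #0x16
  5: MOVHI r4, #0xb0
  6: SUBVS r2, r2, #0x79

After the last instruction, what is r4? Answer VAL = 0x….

[0] flags=0011 → (cmp)
[1] flags=0011 MI?F → skip
[2] flags=0011 PL?T → r1=0x5e
[3] flags=1001 → (cmp)
[4] flags=1001 MI?T → r3=0x87
[5] flags=1001 HI?F → skip
[6] flags=1001 VS?T → r2=0x41

VAL = 0x71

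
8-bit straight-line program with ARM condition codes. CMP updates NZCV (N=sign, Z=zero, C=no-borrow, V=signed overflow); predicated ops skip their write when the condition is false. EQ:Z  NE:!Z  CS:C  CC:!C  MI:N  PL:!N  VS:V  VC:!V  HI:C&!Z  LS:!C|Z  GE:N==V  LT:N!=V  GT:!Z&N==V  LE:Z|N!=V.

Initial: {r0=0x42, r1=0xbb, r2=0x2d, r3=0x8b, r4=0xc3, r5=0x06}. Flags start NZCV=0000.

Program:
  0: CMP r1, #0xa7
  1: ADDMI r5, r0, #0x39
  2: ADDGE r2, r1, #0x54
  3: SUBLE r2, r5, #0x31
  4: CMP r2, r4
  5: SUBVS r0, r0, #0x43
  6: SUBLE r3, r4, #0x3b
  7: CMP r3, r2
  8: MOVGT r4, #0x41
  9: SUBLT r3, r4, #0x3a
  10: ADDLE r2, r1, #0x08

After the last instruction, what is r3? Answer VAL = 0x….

[0] flags=0010 → (cmp)
[1] flags=0010 MI?F → skip
[2] flags=0010 GE?T → r2=0x0f
[3] flags=0010 LE?F → skip
[4] flags=0000 → (cmp)
[5] flags=0000 VS?F → skip
[6] flags=0000 LE?F → skip
[7] flags=0011 → (cmp)
[8] flags=0011 GT?F → skip
[9] flags=0011 LT?T → r3=0x89
[10] flags=0011 LE?T → r2=0xc3

VAL = 0x89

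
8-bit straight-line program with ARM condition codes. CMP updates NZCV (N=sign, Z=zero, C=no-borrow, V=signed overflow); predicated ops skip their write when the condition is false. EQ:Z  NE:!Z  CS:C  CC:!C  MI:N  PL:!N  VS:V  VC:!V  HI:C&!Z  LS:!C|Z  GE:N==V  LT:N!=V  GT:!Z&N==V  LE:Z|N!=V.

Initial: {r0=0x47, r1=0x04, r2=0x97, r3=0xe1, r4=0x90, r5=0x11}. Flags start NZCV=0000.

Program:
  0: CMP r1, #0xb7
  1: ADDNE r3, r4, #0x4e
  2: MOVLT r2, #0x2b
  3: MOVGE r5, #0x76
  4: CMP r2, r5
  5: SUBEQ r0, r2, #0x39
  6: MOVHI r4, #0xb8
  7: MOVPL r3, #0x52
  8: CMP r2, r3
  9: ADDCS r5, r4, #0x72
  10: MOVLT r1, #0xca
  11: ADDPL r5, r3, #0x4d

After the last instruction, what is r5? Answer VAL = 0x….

[0] flags=0000 → (cmp)
[1] flags=0000 NE?T → r3=0xde
[2] flags=0000 LT?F → skip
[3] flags=0000 GE?T → r5=0x76
[4] flags=0011 → (cmp)
[5] flags=0011 EQ?F → skip
[6] flags=0011 HI?T → r4=0xb8
[7] flags=0011 PL?T → r3=0x52
[8] flags=0011 → (cmp)
[9] flags=0011 CS?T → r5=0x2a
[10] flags=0011 LT?T → r1=0xca
[11] flags=0011 PL?T → r5=0x9f

VAL = 0x9f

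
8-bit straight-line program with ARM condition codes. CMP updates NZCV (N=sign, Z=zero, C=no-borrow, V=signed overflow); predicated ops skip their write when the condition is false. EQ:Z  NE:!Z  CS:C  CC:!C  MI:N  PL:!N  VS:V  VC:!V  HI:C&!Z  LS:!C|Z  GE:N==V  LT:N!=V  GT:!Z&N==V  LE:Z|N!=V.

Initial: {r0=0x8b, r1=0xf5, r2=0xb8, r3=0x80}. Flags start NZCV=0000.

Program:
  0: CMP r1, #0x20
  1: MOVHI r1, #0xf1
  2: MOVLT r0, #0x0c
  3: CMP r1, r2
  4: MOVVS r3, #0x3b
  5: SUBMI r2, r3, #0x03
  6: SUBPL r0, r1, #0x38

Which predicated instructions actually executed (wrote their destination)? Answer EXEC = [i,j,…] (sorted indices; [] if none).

EXEC = [1,2,6]

[0] flags=1010 → (cmp)
[1] flags=1010 HI?T → r1=0xf1
[2] flags=1010 LT?T → r0=0x0c
[3] flags=0010 → (cmp)
[4] flags=0010 VS?F → skip
[5] flags=0010 MI?F → skip
[6] flags=0010 PL?T → r0=0xb9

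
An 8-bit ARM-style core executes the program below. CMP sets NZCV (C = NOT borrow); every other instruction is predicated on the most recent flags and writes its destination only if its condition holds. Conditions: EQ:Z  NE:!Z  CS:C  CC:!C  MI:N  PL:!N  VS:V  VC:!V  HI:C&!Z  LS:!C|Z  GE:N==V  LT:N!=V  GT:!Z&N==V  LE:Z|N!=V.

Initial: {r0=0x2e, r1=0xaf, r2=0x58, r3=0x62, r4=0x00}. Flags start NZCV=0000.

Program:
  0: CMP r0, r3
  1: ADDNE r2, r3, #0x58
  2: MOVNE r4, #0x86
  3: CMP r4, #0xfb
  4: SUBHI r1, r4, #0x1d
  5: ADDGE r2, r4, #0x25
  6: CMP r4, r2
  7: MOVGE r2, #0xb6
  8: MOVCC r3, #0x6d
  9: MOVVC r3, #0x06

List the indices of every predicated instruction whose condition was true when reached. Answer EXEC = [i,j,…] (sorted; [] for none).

[0] flags=1000 → (cmp)
[1] flags=1000 NE?T → r2=0xba
[2] flags=1000 NE?T → r4=0x86
[3] flags=1000 → (cmp)
[4] flags=1000 HI?F → skip
[5] flags=1000 GE?F → skip
[6] flags=1000 → (cmp)
[7] flags=1000 GE?F → skip
[8] flags=1000 CC?T → r3=0x6d
[9] flags=1000 VC?T → r3=0x06

EXEC = [1,2,8,9]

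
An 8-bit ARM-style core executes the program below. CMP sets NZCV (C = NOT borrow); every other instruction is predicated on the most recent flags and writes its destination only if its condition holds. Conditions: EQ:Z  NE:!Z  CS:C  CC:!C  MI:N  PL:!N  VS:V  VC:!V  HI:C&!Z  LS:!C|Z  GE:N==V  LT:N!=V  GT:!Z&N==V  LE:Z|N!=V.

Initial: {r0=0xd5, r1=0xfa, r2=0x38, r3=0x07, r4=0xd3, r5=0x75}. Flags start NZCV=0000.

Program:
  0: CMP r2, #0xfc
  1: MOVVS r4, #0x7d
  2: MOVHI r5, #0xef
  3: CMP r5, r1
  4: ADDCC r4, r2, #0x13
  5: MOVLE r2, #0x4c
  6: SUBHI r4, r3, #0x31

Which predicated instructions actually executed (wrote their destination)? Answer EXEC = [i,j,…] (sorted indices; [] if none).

EXEC = [4]

0: ✓ CMP  NZCV=0000
1: · MOVVS
2: · MOVHI
3: ✓ CMP  NZCV=0000
4: ✓ ADDCC  r4←0x4b
5: · MOVLE
6: · SUBHI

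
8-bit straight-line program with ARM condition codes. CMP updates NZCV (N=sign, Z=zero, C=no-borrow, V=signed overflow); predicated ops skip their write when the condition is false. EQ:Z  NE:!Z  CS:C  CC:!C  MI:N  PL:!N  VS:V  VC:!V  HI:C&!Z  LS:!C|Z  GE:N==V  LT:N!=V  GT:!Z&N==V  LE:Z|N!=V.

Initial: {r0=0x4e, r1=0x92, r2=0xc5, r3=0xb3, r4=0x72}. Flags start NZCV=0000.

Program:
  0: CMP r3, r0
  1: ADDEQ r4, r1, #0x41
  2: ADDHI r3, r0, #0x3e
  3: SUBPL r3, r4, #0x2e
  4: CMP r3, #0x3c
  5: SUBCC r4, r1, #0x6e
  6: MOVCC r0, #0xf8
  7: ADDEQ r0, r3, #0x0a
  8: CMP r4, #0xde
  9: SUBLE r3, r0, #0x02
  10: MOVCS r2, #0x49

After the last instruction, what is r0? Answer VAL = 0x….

[0] flags=0011 → (cmp)
[1] flags=0011 EQ?F → skip
[2] flags=0011 HI?T → r3=0x8c
[3] flags=0011 PL?T → r3=0x44
[4] flags=0010 → (cmp)
[5] flags=0010 CC?F → skip
[6] flags=0010 CC?F → skip
[7] flags=0010 EQ?F → skip
[8] flags=1001 → (cmp)
[9] flags=1001 LE?F → skip
[10] flags=1001 CS?F → skip

VAL = 0x4e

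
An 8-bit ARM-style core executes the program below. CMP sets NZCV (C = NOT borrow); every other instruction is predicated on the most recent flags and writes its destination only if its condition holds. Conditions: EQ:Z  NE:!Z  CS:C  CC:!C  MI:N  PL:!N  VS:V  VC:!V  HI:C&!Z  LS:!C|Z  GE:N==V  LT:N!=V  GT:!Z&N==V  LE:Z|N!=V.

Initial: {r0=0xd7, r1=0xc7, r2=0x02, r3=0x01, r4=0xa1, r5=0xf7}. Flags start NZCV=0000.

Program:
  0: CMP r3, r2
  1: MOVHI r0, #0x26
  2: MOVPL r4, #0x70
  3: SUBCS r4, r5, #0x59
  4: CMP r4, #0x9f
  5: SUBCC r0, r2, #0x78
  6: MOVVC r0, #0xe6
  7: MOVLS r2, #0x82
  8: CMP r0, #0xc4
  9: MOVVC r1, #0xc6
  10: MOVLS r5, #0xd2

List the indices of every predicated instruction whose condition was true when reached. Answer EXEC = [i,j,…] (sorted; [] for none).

EXEC = [6,9]

0: ✓ CMP  NZCV=1000
1: · MOVHI
2: · MOVPL
3: · SUBCS
4: ✓ CMP  NZCV=0010
5: · SUBCC
6: ✓ MOVVC  r0←0xe6
7: · MOVLS
8: ✓ CMP  NZCV=0010
9: ✓ MOVVC  r1←0xc6
10: · MOVLS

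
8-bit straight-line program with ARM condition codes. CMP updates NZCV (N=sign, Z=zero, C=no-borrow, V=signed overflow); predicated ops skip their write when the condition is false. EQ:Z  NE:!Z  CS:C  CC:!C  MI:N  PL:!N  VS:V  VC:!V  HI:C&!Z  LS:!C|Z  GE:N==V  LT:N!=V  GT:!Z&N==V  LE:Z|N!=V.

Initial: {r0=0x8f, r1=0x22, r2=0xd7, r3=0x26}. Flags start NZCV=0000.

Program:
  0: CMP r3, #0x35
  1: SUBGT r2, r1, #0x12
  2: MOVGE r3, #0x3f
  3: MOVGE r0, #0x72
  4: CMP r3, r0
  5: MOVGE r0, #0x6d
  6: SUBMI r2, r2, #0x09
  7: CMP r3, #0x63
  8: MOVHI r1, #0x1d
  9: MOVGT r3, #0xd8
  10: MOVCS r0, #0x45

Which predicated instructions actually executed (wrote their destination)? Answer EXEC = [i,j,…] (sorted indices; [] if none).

EXEC = [5,6]

0: ✓ CMP  NZCV=1000
1: · SUBGT
2: · MOVGE
3: · MOVGE
4: ✓ CMP  NZCV=1001
5: ✓ MOVGE  r0←0x6d
6: ✓ SUBMI  r2←0xce
7: ✓ CMP  NZCV=1000
8: · MOVHI
9: · MOVGT
10: · MOVCS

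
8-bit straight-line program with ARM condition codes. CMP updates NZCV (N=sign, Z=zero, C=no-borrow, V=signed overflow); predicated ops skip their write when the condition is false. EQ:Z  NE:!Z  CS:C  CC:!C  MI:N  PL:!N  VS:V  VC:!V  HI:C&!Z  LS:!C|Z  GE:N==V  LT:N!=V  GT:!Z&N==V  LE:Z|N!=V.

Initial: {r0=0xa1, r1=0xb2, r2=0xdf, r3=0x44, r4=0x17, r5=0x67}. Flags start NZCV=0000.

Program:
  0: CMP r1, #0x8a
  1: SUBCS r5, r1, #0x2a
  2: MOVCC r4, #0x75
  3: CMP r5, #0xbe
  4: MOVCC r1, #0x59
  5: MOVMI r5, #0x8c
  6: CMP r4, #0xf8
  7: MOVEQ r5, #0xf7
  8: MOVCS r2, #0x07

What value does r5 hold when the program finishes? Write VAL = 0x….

[0] flags=0010 → (cmp)
[1] flags=0010 CS?T → r5=0x88
[2] flags=0010 CC?F → skip
[3] flags=1000 → (cmp)
[4] flags=1000 CC?T → r1=0x59
[5] flags=1000 MI?T → r5=0x8c
[6] flags=0000 → (cmp)
[7] flags=0000 EQ?F → skip
[8] flags=0000 CS?F → skip

VAL = 0x8c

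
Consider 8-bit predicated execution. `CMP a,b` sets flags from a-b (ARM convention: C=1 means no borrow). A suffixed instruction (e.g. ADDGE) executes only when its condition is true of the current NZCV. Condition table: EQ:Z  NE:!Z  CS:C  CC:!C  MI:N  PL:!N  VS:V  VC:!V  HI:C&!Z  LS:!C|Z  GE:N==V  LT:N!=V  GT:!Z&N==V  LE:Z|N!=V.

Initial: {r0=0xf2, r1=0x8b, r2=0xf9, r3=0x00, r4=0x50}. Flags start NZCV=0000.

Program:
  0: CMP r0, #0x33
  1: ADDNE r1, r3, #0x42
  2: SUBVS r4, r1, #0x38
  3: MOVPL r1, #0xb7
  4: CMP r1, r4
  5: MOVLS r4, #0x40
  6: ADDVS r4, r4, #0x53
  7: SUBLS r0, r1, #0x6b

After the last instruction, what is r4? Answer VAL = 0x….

[0] flags=1010 → (cmp)
[1] flags=1010 NE?T → r1=0x42
[2] flags=1010 VS?F → skip
[3] flags=1010 PL?F → skip
[4] flags=1000 → (cmp)
[5] flags=1000 LS?T → r4=0x40
[6] flags=1000 VS?F → skip
[7] flags=1000 LS?T → r0=0xd7

VAL = 0x40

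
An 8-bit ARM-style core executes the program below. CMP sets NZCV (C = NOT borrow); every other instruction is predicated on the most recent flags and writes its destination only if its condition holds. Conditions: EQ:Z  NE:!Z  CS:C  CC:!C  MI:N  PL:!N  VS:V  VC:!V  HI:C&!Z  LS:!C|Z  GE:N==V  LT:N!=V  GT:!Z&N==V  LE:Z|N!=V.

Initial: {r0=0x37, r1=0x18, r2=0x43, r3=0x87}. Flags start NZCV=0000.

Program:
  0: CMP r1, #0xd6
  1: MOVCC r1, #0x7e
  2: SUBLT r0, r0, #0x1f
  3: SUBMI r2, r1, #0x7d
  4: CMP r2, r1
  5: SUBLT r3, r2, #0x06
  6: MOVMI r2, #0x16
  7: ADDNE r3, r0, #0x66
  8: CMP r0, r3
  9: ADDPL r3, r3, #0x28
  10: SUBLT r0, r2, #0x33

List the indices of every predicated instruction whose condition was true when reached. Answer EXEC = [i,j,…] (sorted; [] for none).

EXEC = [1,5,6,7]

[0] flags=0000 → (cmp)
[1] flags=0000 CC?T → r1=0x7e
[2] flags=0000 LT?F → skip
[3] flags=0000 MI?F → skip
[4] flags=1000 → (cmp)
[5] flags=1000 LT?T → r3=0x3d
[6] flags=1000 MI?T → r2=0x16
[7] flags=1000 NE?T → r3=0x9d
[8] flags=1001 → (cmp)
[9] flags=1001 PL?F → skip
[10] flags=1001 LT?F → skip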